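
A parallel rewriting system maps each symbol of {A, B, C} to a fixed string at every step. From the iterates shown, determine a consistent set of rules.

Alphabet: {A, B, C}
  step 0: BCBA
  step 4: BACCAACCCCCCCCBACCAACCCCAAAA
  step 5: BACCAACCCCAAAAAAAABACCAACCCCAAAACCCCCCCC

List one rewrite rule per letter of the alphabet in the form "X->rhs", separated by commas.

  step 4 ⇒ step 5: BACCAACCCCCCCCBACCAACCCCAAAA ⇒ BA·CC·A·A·CC·CC·A·A·A·A·A·A·A·A·BA·CC·A·A·CC·CC·A·A·A·A·CC·CC·CC·CC
    A ↦ CC
    B ↦ BA
    C ↦ A

A->CC, B->BA, C->A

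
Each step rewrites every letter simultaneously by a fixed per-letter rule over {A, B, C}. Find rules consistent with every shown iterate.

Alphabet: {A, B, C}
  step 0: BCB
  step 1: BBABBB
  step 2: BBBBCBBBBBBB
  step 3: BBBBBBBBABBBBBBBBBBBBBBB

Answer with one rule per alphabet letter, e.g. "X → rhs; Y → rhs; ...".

  step 2 ⇒ step 3: BBBBCBBBBBBB ⇒ BB·BB·BB·BB·AB·BB·BB·BB·BB·BB·BB·BB
    B ↦ BB
    C ↦ AB
  step 1 ⇒ step 2: BBABBB ⇒ BB·BB·CB·BB·BB·BB
    A ↦ CB

A->CB, B->BB, C->AB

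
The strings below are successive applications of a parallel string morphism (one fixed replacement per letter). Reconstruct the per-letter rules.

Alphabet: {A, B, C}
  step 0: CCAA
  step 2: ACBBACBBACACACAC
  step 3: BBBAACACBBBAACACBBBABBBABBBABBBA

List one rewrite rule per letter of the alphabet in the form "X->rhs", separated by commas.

A->BB, B->AC, C->BA

  step 2 ⇒ step 3: ACBBACBBACACACAC ⇒ BB·BA·AC·AC·BB·BA·AC·AC·BB·BA·BB·BA·BB·BA·BB·BA
    A ↦ BB
    B ↦ AC
    C ↦ BA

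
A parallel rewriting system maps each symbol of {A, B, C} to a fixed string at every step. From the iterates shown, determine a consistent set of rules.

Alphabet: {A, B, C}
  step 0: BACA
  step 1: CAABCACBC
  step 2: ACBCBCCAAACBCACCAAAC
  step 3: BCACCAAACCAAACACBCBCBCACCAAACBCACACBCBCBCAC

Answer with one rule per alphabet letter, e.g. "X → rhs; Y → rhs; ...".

A->BC, B->CAA, C->AC

  step 2 ⇒ step 3: ACBCBCCAAACBCACCAAAC ⇒ BC·AC·CAA·AC·CAA·AC·AC·BC·BC·BC·AC·CAA·AC·BC·AC·AC·BC·BC·BC·AC
    A ↦ BC
    B ↦ CAA
    C ↦ AC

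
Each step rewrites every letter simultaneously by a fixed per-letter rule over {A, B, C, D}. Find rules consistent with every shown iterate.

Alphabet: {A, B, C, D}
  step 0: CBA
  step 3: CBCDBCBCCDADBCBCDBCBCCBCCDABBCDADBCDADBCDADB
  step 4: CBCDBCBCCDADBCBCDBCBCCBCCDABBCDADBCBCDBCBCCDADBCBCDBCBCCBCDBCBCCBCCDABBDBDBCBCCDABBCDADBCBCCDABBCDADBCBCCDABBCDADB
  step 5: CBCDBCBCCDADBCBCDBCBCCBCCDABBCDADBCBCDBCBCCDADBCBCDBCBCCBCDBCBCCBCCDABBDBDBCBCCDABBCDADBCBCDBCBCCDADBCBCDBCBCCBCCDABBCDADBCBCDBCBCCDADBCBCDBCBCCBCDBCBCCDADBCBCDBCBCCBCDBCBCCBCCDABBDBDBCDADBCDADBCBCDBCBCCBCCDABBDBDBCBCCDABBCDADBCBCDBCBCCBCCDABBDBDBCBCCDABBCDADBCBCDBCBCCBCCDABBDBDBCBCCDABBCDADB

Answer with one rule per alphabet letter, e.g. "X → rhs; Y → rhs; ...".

  step 4 ⇒ step 5: CBCDBCBCCDADBCBCDBCBCCBCCDABBCDADBCBCDBCBCCDADBCBCDBCBCCBCDBCBCCBCCDABBDBDBCBCCDABBCDADBCBCCDABBCDADBCBCCDABBCDADB ⇒ CBC·DB·CBC·CDA·DB·CBC·DB·CBC·CBC·CDA·BB·CDA·DB·CBC·DB·CBC·CDA·DB·CBC·DB·CBC·CBC·DB·CBC·CBC·CDA·BB·DB·DB·CBC·CDA·BB·CDA·DB·CBC·DB·CBC·CDA·DB·CBC·DB·CBC·CBC·CDA·BB·CDA·DB·CBC·DB·CBC·CDA·DB·CBC·DB·CBC·CBC·DB·CBC·CDA·DB·CBC·DB·CBC·CBC·DB·CBC·CBC·CDA·BB·DB·DB·CDA·DB·CDA·DB·CBC·DB·CBC·CBC·CDA·BB·DB·DB·CBC·CDA·BB·CDA·DB·CBC·DB·CBC·CBC·CDA·BB·DB·DB·CBC·CDA·BB·CDA·DB·CBC·DB·CBC·CBC·CDA·BB·DB·DB·CBC·CDA·BB·CDA·DB
    A ↦ BB
    B ↦ DB
    C ↦ CBC
    D ↦ CDA

A->BB, B->DB, C->CBC, D->CDA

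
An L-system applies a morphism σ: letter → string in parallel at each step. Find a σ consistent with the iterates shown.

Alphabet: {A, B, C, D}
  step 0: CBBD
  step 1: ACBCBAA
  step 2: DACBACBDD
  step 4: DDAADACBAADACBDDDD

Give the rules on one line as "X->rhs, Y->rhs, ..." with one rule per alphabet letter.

A->D, B->CB, C->A, D->AA

  step 1 ⇒ step 2: ACBCBAA ⇒ D·A·CB·A·CB·D·D
    A ↦ D
    B ↦ CB
    C ↦ A
  step 0 ⇒ step 1: CBBD ⇒ A·CB·CB·AA
    D ↦ AA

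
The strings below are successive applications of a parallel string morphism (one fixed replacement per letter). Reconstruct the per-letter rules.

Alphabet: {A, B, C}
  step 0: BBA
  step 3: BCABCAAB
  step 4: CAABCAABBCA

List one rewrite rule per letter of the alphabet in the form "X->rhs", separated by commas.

  step 3 ⇒ step 4: BCABCAAB ⇒ CA·A·B·CA·A·B·B·CA
    A ↦ B
    B ↦ CA
    C ↦ A

A->B, B->CA, C->A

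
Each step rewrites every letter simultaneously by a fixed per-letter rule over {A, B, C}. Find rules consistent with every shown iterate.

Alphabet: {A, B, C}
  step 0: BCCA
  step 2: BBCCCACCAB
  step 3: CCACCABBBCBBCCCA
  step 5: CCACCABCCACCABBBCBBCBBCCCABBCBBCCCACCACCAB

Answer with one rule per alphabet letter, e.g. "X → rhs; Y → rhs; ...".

A->C, B->CCA, C->B

  step 2 ⇒ step 3: BBCCCACCAB ⇒ CCA·CCA·B·B·B·C·B·B·C·CCA
    A ↦ C
    B ↦ CCA
    C ↦ B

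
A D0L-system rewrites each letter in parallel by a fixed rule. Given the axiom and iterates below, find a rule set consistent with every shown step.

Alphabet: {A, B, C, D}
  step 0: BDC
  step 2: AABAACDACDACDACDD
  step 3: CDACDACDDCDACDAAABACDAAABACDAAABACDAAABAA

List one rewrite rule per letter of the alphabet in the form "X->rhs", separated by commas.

A->CDA, B->CDD, C->AAB, D->A

  step 2 ⇒ step 3: AABAACDACDACDACDD ⇒ CDA·CDA·CDD·CDA·CDA·AAB·A·CDA·AAB·A·CDA·AAB·A·CDA·AAB·A·A
    A ↦ CDA
    B ↦ CDD
    C ↦ AAB
    D ↦ A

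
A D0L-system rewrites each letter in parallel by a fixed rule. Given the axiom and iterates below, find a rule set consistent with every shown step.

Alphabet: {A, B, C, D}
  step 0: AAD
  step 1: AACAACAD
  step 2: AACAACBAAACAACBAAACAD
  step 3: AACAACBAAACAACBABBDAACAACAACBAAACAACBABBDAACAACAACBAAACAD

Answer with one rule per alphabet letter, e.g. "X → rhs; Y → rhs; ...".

A->AAC, B->BBD, C->BA, D->AD

  step 2 ⇒ step 3: AACAACBAAACAACBAAACAD ⇒ AAC·AAC·BA·AAC·AAC·BA·BBD·AAC·AAC·AAC·BA·AAC·AAC·BA·BBD·AAC·AAC·AAC·BA·AAC·AD
    A ↦ AAC
    B ↦ BBD
    C ↦ BA
    D ↦ AD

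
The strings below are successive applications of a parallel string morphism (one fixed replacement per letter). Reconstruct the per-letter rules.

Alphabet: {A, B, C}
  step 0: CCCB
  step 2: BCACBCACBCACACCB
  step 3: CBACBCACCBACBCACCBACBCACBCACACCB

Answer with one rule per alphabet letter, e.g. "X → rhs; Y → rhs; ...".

  step 2 ⇒ step 3: BCACBCACBCACACCB ⇒ CB·AC·BC·AC·CB·AC·BC·AC·CB·AC·BC·AC·BC·AC·AC·CB
    A ↦ BC
    B ↦ CB
    C ↦ AC

A->BC, B->CB, C->AC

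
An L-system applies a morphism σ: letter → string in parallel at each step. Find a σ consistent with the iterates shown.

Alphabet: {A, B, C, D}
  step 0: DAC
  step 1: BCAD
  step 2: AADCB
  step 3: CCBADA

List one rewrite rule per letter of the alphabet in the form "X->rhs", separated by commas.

  step 2 ⇒ step 3: AADCB ⇒ C·C·B·AD·A
    A ↦ C
    B ↦ A
    C ↦ AD
    D ↦ B

A->C, B->A, C->AD, D->B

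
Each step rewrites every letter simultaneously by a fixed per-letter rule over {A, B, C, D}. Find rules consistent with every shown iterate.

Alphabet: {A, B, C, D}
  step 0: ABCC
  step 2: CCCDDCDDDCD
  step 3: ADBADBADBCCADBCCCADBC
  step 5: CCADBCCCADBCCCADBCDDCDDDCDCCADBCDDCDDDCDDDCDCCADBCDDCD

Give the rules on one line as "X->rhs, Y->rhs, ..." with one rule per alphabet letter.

A->DD, B->D, C->ADB, D->C

  step 2 ⇒ step 3: CCCDDCDDDCD ⇒ ADB·ADB·ADB·C·C·ADB·C·C·C·ADB·C
    C ↦ ADB
    D ↦ C
    A ↦ DD  (constrained at step 0)
    B ↦ D  (constrained at step 0)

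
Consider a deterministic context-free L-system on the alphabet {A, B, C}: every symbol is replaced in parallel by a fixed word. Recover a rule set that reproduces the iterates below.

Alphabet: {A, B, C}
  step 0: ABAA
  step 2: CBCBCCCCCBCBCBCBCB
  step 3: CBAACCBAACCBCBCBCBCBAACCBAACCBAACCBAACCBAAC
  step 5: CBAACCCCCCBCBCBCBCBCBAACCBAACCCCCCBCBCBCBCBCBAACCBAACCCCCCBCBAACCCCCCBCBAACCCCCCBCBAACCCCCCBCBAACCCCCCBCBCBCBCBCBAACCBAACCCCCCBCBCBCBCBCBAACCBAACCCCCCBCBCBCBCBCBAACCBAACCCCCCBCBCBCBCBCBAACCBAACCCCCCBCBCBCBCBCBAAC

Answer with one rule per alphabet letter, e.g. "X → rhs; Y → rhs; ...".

  step 2 ⇒ step 3: CBCBCCCCCBCBCBCBCB ⇒ CB·AAC·CB·AAC·CB·CB·CB·CB·CB·AAC·CB·AAC·CB·AAC·CB·AAC·CB·AAC
    B ↦ AAC
    C ↦ CB
    A ↦ CC  (constrained at step 0)

A->CC, B->AAC, C->CB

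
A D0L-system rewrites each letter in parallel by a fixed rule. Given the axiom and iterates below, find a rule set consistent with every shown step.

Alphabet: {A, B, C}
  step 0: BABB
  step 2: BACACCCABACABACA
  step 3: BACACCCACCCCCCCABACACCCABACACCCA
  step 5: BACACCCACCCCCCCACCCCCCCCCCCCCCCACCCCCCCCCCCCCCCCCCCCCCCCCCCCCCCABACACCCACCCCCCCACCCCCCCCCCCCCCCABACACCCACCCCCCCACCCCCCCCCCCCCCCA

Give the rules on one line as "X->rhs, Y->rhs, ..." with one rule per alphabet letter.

  step 2 ⇒ step 3: BACACCCABACABACA ⇒ BA·CA·CC·CA·CC·CC·CC·CA·BA·CA·CC·CA·BA·CA·CC·CA
    A ↦ CA
    B ↦ BA
    C ↦ CC

A->CA, B->BA, C->CC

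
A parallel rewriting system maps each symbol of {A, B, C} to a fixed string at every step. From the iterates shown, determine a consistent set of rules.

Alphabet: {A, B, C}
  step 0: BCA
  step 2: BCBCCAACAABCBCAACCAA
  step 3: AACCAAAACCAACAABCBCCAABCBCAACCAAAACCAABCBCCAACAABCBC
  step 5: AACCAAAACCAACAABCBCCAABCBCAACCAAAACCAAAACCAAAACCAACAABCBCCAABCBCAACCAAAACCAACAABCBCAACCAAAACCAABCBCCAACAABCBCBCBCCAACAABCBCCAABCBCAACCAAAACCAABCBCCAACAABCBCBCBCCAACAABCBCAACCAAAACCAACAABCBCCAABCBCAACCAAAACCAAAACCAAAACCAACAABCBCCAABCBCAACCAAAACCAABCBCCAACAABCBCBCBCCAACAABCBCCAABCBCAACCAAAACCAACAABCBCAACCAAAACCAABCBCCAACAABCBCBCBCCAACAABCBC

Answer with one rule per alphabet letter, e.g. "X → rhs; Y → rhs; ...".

  step 2 ⇒ step 3: BCBCCAACAABCBCAACCAA ⇒ AAC·CAA·AAC·CAA·CAA·BC·BC·CAA·BC·BC·AAC·CAA·AAC·CAA·BC·BC·CAA·CAA·BC·BC
    A ↦ BC
    B ↦ AAC
    C ↦ CAA

A->BC, B->AAC, C->CAA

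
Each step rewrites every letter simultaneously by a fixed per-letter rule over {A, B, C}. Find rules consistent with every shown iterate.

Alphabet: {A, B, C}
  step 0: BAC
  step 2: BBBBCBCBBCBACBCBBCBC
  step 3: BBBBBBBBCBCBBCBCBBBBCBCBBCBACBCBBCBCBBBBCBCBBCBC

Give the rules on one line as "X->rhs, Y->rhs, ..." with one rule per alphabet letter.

  step 2 ⇒ step 3: BBBBCBCBBCBACBCBBCBC ⇒ BB·BB·BB·BB·CBC·BB·CBC·BB·BB·CBC·BB·CBA·CBC·BB·CBC·BB·BB·CBC·BB·CBC
    A ↦ CBA
    B ↦ BB
    C ↦ CBC

A->CBA, B->BB, C->CBC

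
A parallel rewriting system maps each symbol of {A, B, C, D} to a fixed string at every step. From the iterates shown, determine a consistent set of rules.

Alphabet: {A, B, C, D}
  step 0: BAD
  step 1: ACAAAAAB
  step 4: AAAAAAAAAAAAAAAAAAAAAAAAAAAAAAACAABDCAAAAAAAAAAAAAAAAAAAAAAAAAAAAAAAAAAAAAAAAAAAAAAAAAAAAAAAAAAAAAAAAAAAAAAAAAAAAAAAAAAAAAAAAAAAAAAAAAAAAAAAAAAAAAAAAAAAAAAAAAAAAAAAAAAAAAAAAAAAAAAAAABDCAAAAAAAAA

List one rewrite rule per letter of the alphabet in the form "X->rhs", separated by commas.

  step 0 ⇒ step 1: BAD ⇒ ACA·AAA·AB
    A ↦ AAA
    B ↦ ACA
    D ↦ AB
    C ↦ DC  (constrained at step 1)

A->AAA, B->ACA, C->DC, D->AB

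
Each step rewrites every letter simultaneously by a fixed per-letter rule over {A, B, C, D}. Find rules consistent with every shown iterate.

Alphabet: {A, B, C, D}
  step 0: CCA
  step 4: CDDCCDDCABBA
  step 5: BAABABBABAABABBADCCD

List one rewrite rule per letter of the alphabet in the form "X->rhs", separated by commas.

A->D, B->C, C->BA, D->AB

  step 4 ⇒ step 5: CDDCCDDCABBA ⇒ BA·AB·AB·BA·BA·AB·AB·BA·D·C·C·D
    A ↦ D
    B ↦ C
    C ↦ BA
    D ↦ AB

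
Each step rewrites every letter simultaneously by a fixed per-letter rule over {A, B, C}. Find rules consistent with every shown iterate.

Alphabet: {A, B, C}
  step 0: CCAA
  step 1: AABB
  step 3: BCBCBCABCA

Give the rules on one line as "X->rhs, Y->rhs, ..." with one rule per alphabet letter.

  step 0 ⇒ step 1: CCAA ⇒ A·A·B·B
    A ↦ B
    C ↦ A
    B ↦ BC  (constrained at step 1)

A->B, B->BC, C->A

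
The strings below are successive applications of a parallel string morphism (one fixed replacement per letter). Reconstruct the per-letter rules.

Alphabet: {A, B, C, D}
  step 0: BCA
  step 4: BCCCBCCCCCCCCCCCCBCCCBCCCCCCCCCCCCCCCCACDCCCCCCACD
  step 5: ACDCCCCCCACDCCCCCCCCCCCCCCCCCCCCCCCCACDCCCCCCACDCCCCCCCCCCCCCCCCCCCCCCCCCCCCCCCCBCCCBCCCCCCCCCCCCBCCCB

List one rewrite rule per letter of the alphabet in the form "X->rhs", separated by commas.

  step 4 ⇒ step 5: BCCCBCCCCCCCCCCCCBCCCBCCCCCCCCCCCCCCCCACDCCCCCCACD ⇒ ACD·CC·CC·CC·ACD·CC·CC·CC·CC·CC·CC·CC·CC·CC·CC·CC·CC·ACD·CC·CC·CC·ACD·CC·CC·CC·CC·CC·CC·CC·CC·CC·CC·CC·CC·CC·CC·CC·CC·B·CC·CB·CC·CC·CC·CC·CC·CC·B·CC·CB
    A ↦ B
    B ↦ ACD
    C ↦ CC
    D ↦ CB

A->B, B->ACD, C->CC, D->CB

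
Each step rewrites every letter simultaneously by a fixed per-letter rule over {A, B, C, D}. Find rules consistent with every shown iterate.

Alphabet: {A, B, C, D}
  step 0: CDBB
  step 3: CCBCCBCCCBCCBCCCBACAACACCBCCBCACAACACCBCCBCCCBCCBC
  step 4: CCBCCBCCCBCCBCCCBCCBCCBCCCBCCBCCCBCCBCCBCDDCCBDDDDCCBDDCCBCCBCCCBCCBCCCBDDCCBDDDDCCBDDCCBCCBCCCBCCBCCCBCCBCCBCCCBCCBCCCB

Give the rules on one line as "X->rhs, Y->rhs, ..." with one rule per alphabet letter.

  step 3 ⇒ step 4: CCBCCBCCCBCCBCCCBACAACACCBCCBCACAACACCBCCBCCCBCCBC ⇒ CCB·CCB·C·CCB·CCB·C·CCB·CCB·CCB·C·CCB·CCB·C·CCB·CCB·CCB·C·DD·CCB·DD·DD·CCB·DD·CCB·CCB·C·CCB·CCB·C·CCB·DD·CCB·DD·DD·CCB·DD·CCB·CCB·C·CCB·CCB·C·CCB·CCB·CCB·C·CCB·CCB·C·CCB
    A ↦ DD
    B ↦ C
    C ↦ CCB
    D ↦ ACA  (constrained at step 0)

A->DD, B->C, C->CCB, D->ACA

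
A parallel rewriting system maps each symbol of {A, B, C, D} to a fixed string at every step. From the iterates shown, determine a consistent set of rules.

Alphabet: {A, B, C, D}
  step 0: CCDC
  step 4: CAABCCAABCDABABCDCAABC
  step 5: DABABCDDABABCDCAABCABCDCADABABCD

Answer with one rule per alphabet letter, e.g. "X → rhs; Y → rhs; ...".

A->AB, B->C, C->D, D->CA

  step 4 ⇒ step 5: CAABCCAABCDABABCDCAABC ⇒ D·AB·AB·C·D·D·AB·AB·C·D·CA·AB·C·AB·C·D·CA·D·AB·AB·C·D
    A ↦ AB
    B ↦ C
    C ↦ D
    D ↦ CA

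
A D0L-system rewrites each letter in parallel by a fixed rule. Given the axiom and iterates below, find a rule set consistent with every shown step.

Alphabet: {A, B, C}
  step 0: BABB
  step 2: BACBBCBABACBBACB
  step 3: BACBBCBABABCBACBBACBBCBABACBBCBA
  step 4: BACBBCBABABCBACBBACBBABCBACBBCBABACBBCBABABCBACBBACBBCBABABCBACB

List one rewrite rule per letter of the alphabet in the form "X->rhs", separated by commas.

  step 3 ⇒ step 4: BACBBCBABABCBACBBACBBCBABACBBCBA ⇒ BA·CB·BC·BA·BA·BC·BA·CB·BA·CB·BA·BC·BA·CB·BC·BA·BA·CB·BC·BA·BA·BC·BA·CB·BA·CB·BC·BA·BA·BC·BA·CB
    A ↦ CB
    B ↦ BA
    C ↦ BC

A->CB, B->BA, C->BC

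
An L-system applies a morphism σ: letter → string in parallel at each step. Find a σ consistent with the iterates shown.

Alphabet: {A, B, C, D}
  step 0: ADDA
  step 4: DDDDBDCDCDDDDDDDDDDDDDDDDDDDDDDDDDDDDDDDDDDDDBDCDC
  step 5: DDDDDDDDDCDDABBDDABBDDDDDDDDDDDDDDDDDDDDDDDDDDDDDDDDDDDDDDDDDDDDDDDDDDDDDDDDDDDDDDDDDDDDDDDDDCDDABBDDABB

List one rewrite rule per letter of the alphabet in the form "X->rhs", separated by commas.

  step 4 ⇒ step 5: DDDDBDCDCDDDDDDDDDDDDDDDDDDDDDDDDDDDDDDDDDDDDBDCDC ⇒ DD·DD·DD·DD·DC·DD·ABB·DD·ABB·DD·DD·DD·DD·DD·DD·DD·DD·DD·DD·DD·DD·DD·DD·DD·DD·DD·DD·DD·DD·DD·DD·DD·DD·DD·DD·DD·DD·DD·DD·DD·DD·DD·DD·DD·DD·DC·DD·ABB·DD·ABB
    B ↦ DC
    C ↦ ABB
    D ↦ DD
    A ↦ B  (constrained at step 0)

A->B, B->DC, C->ABB, D->DD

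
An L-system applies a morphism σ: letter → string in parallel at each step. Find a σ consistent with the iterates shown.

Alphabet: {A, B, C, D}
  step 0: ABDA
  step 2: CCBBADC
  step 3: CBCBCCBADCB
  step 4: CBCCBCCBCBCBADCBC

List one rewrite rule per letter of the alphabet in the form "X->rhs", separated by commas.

A->B, B->C, C->CB, D->AD

  step 3 ⇒ step 4: CBCBCCBADCB ⇒ CB·C·CB·C·CB·CB·C·B·AD·CB·C
    A ↦ B
    B ↦ C
    C ↦ CB
    D ↦ AD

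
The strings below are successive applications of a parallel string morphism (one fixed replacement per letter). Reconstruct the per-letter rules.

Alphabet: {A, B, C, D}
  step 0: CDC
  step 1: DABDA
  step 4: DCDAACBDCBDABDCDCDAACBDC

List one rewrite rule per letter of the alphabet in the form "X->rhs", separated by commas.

  step 0 ⇒ step 1: CDC ⇒ DA·B·DA
    C ↦ DA
    D ↦ B
    A ↦ DC  (constrained at step 1)
    B ↦ AC  (constrained at step 1)

A->DC, B->AC, C->DA, D->B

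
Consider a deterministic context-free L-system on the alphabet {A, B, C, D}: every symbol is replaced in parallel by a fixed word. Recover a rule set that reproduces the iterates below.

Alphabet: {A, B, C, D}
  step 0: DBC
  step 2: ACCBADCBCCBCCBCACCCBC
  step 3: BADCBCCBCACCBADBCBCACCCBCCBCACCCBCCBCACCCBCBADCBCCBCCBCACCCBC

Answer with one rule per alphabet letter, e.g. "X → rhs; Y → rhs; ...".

  step 2 ⇒ step 3: ACCBADCBCCBCCBCACCCBC ⇒ BAD·CBC·CBC·ACC·BAD·B·CBC·ACC·CBC·CBC·ACC·CBC·CBC·ACC·CBC·BAD·CBC·CBC·CBC·ACC·CBC
    A ↦ BAD
    B ↦ ACC
    C ↦ CBC
    D ↦ B

A->BAD, B->ACC, C->CBC, D->B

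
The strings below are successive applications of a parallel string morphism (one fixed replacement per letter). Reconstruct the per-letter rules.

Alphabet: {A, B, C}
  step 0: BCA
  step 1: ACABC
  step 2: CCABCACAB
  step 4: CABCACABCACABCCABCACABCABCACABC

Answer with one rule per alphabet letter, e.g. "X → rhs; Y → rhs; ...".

A->C, B->A, C->CAB

  step 1 ⇒ step 2: ACABC ⇒ C·CAB·C·A·CAB
    A ↦ C
    B ↦ A
    C ↦ CAB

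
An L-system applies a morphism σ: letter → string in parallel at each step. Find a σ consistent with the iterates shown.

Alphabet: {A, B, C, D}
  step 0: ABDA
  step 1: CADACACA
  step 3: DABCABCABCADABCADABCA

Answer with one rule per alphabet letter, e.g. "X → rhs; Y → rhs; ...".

A->CA, B->DA, C->B, D->CA

  step 0 ⇒ step 1: ABDA ⇒ CA·DA·CA·CA
    A ↦ CA
    B ↦ DA
    D ↦ CA
    C ↦ B  (constrained at step 1)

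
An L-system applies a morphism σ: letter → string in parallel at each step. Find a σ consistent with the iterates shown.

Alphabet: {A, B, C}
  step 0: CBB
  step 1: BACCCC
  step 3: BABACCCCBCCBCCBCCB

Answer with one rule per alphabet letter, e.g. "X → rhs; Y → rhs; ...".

A->B, B->CC, C->BA

  step 0 ⇒ step 1: CBB ⇒ BA·CC·CC
    B ↦ CC
    C ↦ BA
    A ↦ B  (constrained at step 1)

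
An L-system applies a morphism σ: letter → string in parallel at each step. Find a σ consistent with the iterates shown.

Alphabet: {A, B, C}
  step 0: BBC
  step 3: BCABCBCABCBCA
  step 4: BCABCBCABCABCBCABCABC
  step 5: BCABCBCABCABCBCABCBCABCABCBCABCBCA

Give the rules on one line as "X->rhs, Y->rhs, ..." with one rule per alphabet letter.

A->BC, B->BC, C->A

  step 4 ⇒ step 5: BCABCBCABCABCBCABCABC ⇒ BC·A·BC·BC·A·BC·A·BC·BC·A·BC·BC·A·BC·A·BC·BC·A·BC·BC·A
    A ↦ BC
    B ↦ BC
    C ↦ A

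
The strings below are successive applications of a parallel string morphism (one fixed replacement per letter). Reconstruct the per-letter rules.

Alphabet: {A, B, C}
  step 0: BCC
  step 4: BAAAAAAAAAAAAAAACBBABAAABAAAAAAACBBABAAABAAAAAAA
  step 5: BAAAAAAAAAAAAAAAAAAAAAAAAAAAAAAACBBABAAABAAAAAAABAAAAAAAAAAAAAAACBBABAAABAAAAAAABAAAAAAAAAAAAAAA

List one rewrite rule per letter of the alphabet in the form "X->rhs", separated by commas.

  step 4 ⇒ step 5: BAAAAAAAAAAAAAAACBBABAAABAAAAAAACBBABAAABAAAAAAA ⇒ BA·AA·AA·AA·AA·AA·AA·AA·AA·AA·AA·AA·AA·AA·AA·AA·CB·BA·BA·AA·BA·AA·AA·AA·BA·AA·AA·AA·AA·AA·AA·AA·CB·BA·BA·AA·BA·AA·AA·AA·BA·AA·AA·AA·AA·AA·AA·AA
    A ↦ AA
    B ↦ BA
    C ↦ CB

A->AA, B->BA, C->CB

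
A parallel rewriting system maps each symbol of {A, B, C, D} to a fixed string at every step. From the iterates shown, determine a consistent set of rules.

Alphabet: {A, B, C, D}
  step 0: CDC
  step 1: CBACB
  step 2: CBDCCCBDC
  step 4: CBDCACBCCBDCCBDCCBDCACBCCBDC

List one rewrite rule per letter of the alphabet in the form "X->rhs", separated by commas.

A->C, B->DC, C->CB, D->A

  step 1 ⇒ step 2: CBACB ⇒ CB·DC·C·CB·DC
    A ↦ C
    B ↦ DC
    C ↦ CB
  step 0 ⇒ step 1: CDC ⇒ CB·A·CB
    D ↦ A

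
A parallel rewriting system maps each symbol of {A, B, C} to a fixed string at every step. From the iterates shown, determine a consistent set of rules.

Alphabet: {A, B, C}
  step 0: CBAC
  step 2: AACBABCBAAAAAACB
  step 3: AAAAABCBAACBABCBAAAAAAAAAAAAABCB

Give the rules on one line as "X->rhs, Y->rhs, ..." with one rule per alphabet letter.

  step 2 ⇒ step 3: AACBABCBAAAAAACB ⇒ AA·AA·AB·CB·AA·CB·AB·CB·AA·AA·AA·AA·AA·AA·AB·CB
    A ↦ AA
    B ↦ CB
    C ↦ AB

A->AA, B->CB, C->AB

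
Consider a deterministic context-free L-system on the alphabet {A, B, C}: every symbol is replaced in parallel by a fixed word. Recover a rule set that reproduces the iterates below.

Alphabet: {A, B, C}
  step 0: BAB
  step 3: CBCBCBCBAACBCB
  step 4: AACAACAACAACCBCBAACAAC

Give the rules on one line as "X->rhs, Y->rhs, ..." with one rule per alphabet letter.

A->CB, B->C, C->AA

  step 3 ⇒ step 4: CBCBCBCBAACBCB ⇒ AA·C·AA·C·AA·C·AA·C·CB·CB·AA·C·AA·C
    A ↦ CB
    B ↦ C
    C ↦ AA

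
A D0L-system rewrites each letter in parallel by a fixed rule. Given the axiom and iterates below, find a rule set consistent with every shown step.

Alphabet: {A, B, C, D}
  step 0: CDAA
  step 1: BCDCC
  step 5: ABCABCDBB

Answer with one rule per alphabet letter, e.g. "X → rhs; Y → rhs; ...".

A->C, B->A, C->B, D->CD

  step 0 ⇒ step 1: CDAA ⇒ B·CD·C·C
    A ↦ C
    C ↦ B
    D ↦ CD
    B ↦ A  (constrained at step 1)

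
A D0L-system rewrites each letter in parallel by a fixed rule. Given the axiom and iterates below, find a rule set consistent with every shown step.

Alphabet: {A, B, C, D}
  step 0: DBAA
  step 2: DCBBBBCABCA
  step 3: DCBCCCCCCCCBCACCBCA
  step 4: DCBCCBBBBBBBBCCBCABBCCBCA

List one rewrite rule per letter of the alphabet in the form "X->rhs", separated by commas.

  step 3 ⇒ step 4: DCBCCCCCCCCBCACCBCA ⇒ DC·B·CC·B·B·B·B·B·B·B·B·CC·B·CA·B·B·CC·B·CA
    A ↦ CA
    B ↦ CC
    C ↦ B
    D ↦ DC

A->CA, B->CC, C->B, D->DC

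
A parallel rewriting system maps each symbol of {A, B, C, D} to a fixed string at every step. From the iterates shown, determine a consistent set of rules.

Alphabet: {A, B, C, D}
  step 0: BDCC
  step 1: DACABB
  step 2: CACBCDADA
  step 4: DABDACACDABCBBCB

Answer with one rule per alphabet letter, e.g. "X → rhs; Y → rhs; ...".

A->C, B->DA, C->B, D->CA

  step 1 ⇒ step 2: DACABB ⇒ CA·C·B·C·DA·DA
    A ↦ C
    B ↦ DA
    C ↦ B
    D ↦ CA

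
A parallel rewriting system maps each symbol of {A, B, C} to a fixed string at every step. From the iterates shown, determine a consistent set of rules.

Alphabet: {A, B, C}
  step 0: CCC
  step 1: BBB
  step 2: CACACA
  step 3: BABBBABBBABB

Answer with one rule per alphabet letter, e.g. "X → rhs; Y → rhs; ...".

  step 2 ⇒ step 3: CACACA ⇒ B·ABB·B·ABB·B·ABB
    A ↦ ABB
    C ↦ B
  step 1 ⇒ step 2: BBB ⇒ CA·CA·CA
    B ↦ CA

A->ABB, B->CA, C->B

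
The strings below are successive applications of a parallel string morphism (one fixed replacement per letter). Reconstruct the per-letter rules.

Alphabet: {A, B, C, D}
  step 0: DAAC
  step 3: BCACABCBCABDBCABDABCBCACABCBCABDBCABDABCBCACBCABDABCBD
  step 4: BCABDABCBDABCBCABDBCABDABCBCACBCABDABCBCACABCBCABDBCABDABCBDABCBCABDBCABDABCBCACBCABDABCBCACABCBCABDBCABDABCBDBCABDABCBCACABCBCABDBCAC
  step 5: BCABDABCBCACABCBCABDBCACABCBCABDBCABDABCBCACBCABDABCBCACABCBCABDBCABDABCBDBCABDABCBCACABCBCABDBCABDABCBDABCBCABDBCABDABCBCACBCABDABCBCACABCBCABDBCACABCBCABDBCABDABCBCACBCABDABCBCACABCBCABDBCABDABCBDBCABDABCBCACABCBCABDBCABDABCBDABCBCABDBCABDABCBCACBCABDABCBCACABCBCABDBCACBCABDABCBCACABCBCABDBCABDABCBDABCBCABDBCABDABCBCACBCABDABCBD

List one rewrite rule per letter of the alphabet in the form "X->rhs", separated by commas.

A->ABC, B->BCA, C->BD, D->C

  step 4 ⇒ step 5: BCABDABCBDABCBCABDBCABDABCBCACBCABDABCBCACABCBCABDBCABDABCBDABCBCABDBCABDABCBCACBCABDABCBCACABCBCABDBCABDABCBDBCABDABCBCACABCBCABDBCAC ⇒ BCA·BD·ABC·BCA·C·ABC·BCA·BD·BCA·C·ABC·BCA·BD·BCA·BD·ABC·BCA·C·BCA·BD·ABC·BCA·C·ABC·BCA·BD·BCA·BD·ABC·BD·BCA·BD·ABC·BCA·C·ABC·BCA·BD·BCA·BD·ABC·BD·ABC·BCA·BD·BCA·BD·ABC·BCA·C·BCA·BD·ABC·BCA·C·ABC·BCA·BD·BCA·C·ABC·BCA·BD·BCA·BD·ABC·BCA·C·BCA·BD·ABC·BCA·C·ABC·BCA·BD·BCA·BD·ABC·BD·BCA·BD·ABC·BCA·C·ABC·BCA·BD·BCA·BD·ABC·BD·ABC·BCA·BD·BCA·BD·ABC·BCA·C·BCA·BD·ABC·BCA·C·ABC·BCA·BD·BCA·C·BCA·BD·ABC·BCA·C·ABC·BCA·BD·BCA·BD·ABC·BD·ABC·BCA·BD·BCA·BD·ABC·BCA·C·BCA·BD·ABC·BD
    A ↦ ABC
    B ↦ BCA
    C ↦ BD
    D ↦ C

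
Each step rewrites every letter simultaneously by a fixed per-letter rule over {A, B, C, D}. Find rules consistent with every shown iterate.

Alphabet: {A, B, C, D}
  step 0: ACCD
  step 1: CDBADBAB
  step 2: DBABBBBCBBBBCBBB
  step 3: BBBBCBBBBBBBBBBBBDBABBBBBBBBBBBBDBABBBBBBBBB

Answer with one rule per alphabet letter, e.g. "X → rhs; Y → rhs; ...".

A->C, B->BBB, C->DBA, D->B

  step 2 ⇒ step 3: DBABBBBCBBBBCBBB ⇒ B·BBB·C·BBB·BBB·BBB·BBB·DBA·BBB·BBB·BBB·BBB·DBA·BBB·BBB·BBB
    A ↦ C
    B ↦ BBB
    C ↦ DBA
    D ↦ B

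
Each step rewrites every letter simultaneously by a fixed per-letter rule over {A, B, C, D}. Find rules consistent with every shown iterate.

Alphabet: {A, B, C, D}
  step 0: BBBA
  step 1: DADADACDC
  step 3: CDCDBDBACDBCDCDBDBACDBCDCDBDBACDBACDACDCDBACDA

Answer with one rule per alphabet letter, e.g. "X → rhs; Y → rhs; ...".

  step 0 ⇒ step 1: BBBA ⇒ DA·DA·DA·CDC
    A ↦ CDC
    B ↦ DA
    C ↦ DB  (constrained at step 1)
    D ↦ AC  (constrained at step 1)

A->CDC, B->DA, C->DB, D->AC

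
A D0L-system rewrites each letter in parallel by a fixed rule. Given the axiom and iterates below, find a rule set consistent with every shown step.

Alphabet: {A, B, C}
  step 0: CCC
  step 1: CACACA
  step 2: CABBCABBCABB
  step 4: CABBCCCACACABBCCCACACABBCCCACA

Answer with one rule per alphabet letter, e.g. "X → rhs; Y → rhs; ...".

A->BB, B->C, C->CA

  step 1 ⇒ step 2: CACACA ⇒ CA·BB·CA·BB·CA·BB
    A ↦ BB
    C ↦ CA
    B ↦ C  (constrained at step 2)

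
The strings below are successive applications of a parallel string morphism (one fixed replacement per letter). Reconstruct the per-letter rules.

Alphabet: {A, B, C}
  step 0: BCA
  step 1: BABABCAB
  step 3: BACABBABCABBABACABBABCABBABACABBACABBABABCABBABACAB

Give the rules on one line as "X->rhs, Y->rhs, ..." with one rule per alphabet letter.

A->CAB, B->BA, C->BAB

  step 0 ⇒ step 1: BCA ⇒ BA·BAB·CAB
    A ↦ CAB
    B ↦ BA
    C ↦ BAB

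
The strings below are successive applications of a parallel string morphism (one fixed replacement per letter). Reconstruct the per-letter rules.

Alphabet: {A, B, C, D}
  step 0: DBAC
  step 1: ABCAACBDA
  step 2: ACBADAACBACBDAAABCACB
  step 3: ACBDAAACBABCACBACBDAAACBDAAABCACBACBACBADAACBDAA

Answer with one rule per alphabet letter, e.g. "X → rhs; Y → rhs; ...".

  step 2 ⇒ step 3: ACBADAACBACBDAAABCACB ⇒ ACB·DA·A·ACB·ABC·ACB·ACB·DA·A·ACB·DA·A·ABC·ACB·ACB·ACB·A·DA·ACB·DA·A
    A ↦ ACB
    B ↦ A
    C ↦ DA
    D ↦ ABC

A->ACB, B->A, C->DA, D->ABC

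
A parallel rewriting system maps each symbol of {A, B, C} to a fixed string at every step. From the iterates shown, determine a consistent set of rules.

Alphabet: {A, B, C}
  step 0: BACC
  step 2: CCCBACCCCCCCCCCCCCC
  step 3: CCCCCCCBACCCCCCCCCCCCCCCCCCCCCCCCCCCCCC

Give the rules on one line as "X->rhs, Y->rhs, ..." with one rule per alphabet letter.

  step 2 ⇒ step 3: CCCBACCCCCCCCCCCCCC ⇒ CC·CC·CC·CB·ACC·CC·CC·CC·CC·CC·CC·CC·CC·CC·CC·CC·CC·CC·CC
    A ↦ ACC
    B ↦ CB
    C ↦ CC

A->ACC, B->CB, C->CC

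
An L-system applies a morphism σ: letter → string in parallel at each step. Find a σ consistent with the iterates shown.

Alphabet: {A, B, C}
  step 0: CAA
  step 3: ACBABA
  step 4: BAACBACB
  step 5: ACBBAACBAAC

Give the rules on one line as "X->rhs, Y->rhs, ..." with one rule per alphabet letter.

A->B, B->AC, C->A

  step 4 ⇒ step 5: BAACBACB ⇒ AC·B·B·A·AC·B·A·AC
    A ↦ B
    B ↦ AC
    C ↦ A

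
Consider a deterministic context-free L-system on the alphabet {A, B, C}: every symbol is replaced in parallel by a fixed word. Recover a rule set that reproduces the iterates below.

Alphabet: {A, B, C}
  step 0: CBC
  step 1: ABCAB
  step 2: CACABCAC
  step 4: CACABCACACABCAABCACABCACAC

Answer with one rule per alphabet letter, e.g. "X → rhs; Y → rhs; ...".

  step 1 ⇒ step 2: ABCAB ⇒ CA·C·AB·CA·C
    A ↦ CA
    B ↦ C
    C ↦ AB

A->CA, B->C, C->AB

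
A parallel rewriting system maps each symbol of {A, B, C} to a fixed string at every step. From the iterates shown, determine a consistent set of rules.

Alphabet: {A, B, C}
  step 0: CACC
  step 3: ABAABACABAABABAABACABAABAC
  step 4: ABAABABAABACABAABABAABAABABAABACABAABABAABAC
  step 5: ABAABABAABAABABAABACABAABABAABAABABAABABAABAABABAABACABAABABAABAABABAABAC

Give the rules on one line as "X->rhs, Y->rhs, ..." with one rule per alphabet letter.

  step 4 ⇒ step 5: ABAABABAABACABAABABAABAABABAABACABAABABAABAC ⇒ AB·A·AB·AB·A·AB·A·AB·AB·A·AB·AC·AB·A·AB·AB·A·AB·A·AB·AB·A·AB·AB·A·AB·A·AB·AB·A·AB·AC·AB·A·AB·AB·A·AB·A·AB·AB·A·AB·AC
    A ↦ AB
    B ↦ A
    C ↦ AC

A->AB, B->A, C->AC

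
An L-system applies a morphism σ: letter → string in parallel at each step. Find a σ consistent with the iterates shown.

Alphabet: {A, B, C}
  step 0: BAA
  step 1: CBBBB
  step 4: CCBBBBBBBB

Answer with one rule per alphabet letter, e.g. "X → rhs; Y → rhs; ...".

  step 0 ⇒ step 1: BAA ⇒ C·BB·BB
    A ↦ BB
    B ↦ C
    C ↦ A  (constrained at step 1)

A->BB, B->C, C->A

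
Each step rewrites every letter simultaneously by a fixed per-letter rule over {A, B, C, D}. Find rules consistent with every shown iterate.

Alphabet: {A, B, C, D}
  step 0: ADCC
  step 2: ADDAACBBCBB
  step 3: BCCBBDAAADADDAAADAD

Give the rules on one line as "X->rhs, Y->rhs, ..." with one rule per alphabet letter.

A->B, B->AD, C->DAA, D->C

  step 2 ⇒ step 3: ADDAACBBCBB ⇒ B·C·C·B·B·DAA·AD·AD·DAA·AD·AD
    A ↦ B
    B ↦ AD
    C ↦ DAA
    D ↦ C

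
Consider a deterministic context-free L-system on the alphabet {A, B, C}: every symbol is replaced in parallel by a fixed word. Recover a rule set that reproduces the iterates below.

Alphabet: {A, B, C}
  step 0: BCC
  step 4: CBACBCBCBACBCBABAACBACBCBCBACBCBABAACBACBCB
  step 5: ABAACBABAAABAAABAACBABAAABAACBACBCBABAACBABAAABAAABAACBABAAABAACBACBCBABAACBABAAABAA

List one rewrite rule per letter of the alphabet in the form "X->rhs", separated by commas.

A->CB, B->A, C->ABA

  step 4 ⇒ step 5: CBACBCBCBACBCBABAACBACBCBCBACBCBABAACBACBCB ⇒ ABA·A·CB·ABA·A·ABA·A·ABA·A·CB·ABA·A·ABA·A·CB·A·CB·CB·ABA·A·CB·ABA·A·ABA·A·ABA·A·CB·ABA·A·ABA·A·CB·A·CB·CB·ABA·A·CB·ABA·A·ABA·A
    A ↦ CB
    B ↦ A
    C ↦ ABA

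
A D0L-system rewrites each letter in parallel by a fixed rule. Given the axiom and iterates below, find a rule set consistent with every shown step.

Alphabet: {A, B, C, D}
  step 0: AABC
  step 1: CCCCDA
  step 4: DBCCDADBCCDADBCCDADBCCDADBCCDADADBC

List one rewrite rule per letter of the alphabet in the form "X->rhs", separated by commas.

  step 0 ⇒ step 1: AABC ⇒ C·C·CC·DA
    A ↦ C
    B ↦ CC
    C ↦ DA
    D ↦ DB  (constrained at step 1)

A->C, B->CC, C->DA, D->DB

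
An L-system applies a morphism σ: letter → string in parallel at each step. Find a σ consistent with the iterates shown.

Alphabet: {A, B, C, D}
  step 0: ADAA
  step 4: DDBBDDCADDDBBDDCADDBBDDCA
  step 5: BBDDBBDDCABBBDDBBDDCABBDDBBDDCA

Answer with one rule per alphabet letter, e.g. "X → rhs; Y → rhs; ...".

A->CA, B->D, C->DD, D->B

  step 4 ⇒ step 5: DDBBDDCADDDBBDDCADDBBDDCA ⇒ B·B·D·D·B·B·DD·CA·B·B·B·D·D·B·B·DD·CA·B·B·D·D·B·B·DD·CA
    A ↦ CA
    B ↦ D
    C ↦ DD
    D ↦ B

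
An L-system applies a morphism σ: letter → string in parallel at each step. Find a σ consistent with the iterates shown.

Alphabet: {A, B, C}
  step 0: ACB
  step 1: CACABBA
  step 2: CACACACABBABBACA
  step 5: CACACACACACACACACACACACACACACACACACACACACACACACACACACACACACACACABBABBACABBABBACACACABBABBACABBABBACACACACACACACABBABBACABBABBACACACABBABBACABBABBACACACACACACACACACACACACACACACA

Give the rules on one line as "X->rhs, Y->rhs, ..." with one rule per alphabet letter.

A->CA, B->BBA, C->CA

  step 1 ⇒ step 2: CACABBA ⇒ CA·CA·CA·CA·BBA·BBA·CA
    A ↦ CA
    B ↦ BBA
    C ↦ CA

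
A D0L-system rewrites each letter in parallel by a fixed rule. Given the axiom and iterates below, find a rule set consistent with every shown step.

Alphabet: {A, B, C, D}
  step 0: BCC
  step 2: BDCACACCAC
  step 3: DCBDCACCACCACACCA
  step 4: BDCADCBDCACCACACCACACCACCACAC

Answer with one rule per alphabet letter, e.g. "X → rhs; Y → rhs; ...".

A->C, B->DC, C->CA, D->BD

  step 3 ⇒ step 4: DCBDCACCACCACACCA ⇒ BD·CA·DC·BD·CA·C·CA·CA·C·CA·CA·C·CA·C·CA·CA·C
    A ↦ C
    B ↦ DC
    C ↦ CA
    D ↦ BD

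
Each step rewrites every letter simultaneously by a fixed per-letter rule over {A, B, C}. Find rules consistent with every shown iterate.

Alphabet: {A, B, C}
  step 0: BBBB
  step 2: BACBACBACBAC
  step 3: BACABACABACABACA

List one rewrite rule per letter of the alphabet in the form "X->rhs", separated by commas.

A->C, B->BA, C->A

  step 2 ⇒ step 3: BACBACBACBAC ⇒ BA·C·A·BA·C·A·BA·C·A·BA·C·A
    A ↦ C
    B ↦ BA
    C ↦ A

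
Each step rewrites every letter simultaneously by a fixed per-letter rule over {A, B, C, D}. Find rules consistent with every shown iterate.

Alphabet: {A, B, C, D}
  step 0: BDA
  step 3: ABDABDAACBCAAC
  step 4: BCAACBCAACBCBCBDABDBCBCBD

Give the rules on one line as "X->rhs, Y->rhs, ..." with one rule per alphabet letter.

A->BC, B->A, C->BD, D->AC

  step 3 ⇒ step 4: ABDABDAACBCAAC ⇒ BC·A·AC·BC·A·AC·BC·BC·BD·A·BD·BC·BC·BD
    A ↦ BC
    B ↦ A
    C ↦ BD
    D ↦ AC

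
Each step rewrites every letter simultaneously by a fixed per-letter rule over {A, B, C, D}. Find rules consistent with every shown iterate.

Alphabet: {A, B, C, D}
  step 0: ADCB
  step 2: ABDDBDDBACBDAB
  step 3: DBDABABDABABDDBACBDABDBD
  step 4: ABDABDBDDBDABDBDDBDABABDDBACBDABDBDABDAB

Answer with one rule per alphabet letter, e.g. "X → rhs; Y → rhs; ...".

  step 3 ⇒ step 4: DBDABABDABABDDBACBDABDBD ⇒ AB·D·AB·DB·D·DB·D·AB·DB·D·DB·D·AB·AB·D·DB·ACB·D·AB·DB·D·AB·D·AB
    A ↦ DB
    B ↦ D
    C ↦ ACB
    D ↦ AB

A->DB, B->D, C->ACB, D->AB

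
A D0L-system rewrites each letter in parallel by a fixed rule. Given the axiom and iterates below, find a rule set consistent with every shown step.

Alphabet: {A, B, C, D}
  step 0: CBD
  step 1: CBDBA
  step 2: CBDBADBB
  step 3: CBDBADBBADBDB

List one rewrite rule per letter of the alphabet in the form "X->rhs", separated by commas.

A->B, B->DB, C->CB, D->A

  step 2 ⇒ step 3: CBDBADBB ⇒ CB·DB·A·DB·B·A·DB·DB
    A ↦ B
    B ↦ DB
    C ↦ CB
    D ↦ A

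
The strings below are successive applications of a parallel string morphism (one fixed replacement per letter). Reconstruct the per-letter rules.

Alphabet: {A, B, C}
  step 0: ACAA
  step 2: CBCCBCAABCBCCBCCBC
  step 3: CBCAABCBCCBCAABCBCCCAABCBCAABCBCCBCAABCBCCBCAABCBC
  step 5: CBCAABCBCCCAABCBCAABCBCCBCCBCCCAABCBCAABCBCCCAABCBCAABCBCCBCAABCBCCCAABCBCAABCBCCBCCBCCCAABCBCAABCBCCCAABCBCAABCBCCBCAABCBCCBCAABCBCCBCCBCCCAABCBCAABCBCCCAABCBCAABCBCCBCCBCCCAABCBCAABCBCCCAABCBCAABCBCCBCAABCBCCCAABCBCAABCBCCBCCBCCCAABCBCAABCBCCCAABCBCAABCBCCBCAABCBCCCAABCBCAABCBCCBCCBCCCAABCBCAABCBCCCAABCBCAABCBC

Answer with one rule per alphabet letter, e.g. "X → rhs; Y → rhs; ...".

  step 2 ⇒ step 3: CBCCBCAABCBCCBCCBC ⇒ CBC·AAB·CBC·CBC·AAB·CBC·C·C·AAB·CBC·AAB·CBC·CBC·AAB·CBC·CBC·AAB·CBC
    A ↦ C
    B ↦ AAB
    C ↦ CBC

A->C, B->AAB, C->CBC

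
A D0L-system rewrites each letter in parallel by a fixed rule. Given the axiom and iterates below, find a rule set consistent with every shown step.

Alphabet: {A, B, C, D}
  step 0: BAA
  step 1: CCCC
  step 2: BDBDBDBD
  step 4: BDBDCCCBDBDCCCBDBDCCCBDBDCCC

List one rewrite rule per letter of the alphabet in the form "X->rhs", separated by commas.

A->C, B->CC, C->BD, D->BA

  step 1 ⇒ step 2: CCCC ⇒ BD·BD·BD·BD
    C ↦ BD
  step 0 ⇒ step 1: BAA ⇒ CC·C·C
    A ↦ C
  step 0 ⇒ step 1: BAA ⇒ CC·C·C
    B ↦ CC
    D ↦ BA  (constrained at step 2)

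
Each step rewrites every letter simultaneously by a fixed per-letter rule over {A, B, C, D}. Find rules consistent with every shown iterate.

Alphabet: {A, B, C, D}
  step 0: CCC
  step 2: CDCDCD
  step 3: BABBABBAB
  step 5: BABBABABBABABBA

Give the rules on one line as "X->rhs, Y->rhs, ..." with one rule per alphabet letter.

A->D, B->C, C->BA, D->B

  step 2 ⇒ step 3: CDCDCD ⇒ BA·B·BA·B·BA·B
    C ↦ BA
    D ↦ B
    A ↦ D  (constrained at step 3)
    B ↦ C  (constrained at step 3)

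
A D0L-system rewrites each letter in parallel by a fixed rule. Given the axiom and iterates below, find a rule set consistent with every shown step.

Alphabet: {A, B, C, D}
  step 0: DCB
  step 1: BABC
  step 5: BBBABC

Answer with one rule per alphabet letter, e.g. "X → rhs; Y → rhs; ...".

  step 0 ⇒ step 1: DCB ⇒ BA·B·C
    B ↦ C
    C ↦ B
    D ↦ BA
    A ↦ D  (constrained at step 1)

A->D, B->C, C->B, D->BA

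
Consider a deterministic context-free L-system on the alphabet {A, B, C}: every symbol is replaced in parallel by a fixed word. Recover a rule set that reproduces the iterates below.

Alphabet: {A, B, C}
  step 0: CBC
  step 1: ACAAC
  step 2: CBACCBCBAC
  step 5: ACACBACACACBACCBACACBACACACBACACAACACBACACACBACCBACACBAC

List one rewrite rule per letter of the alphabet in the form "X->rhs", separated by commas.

  step 1 ⇒ step 2: ACAAC ⇒ CB·AC·CB·CB·AC
    A ↦ CB
    C ↦ AC
  step 0 ⇒ step 1: CBC ⇒ AC·A·AC
    B ↦ A

A->CB, B->A, C->AC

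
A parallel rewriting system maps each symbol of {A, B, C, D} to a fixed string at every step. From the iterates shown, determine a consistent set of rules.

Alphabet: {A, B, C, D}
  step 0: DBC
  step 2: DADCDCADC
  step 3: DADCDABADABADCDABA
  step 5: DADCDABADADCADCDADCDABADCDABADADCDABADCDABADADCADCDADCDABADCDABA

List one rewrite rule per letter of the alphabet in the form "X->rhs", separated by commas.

  step 2 ⇒ step 3: DADCDCADC ⇒ DA·DC·DA·BA·DA·BA·DC·DA·BA
    A ↦ DC
    C ↦ BA
    D ↦ DA
    B ↦ A  (constrained at step 0)

A->DC, B->A, C->BA, D->DA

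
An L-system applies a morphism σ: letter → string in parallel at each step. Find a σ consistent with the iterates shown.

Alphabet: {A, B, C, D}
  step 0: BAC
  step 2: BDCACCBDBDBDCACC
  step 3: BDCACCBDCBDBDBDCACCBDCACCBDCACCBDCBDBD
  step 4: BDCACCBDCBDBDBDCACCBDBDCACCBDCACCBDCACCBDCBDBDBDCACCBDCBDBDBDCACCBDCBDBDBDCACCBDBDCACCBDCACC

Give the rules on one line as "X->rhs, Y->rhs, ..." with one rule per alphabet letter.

A->C, B->BDC, C->BD, D->ACC

  step 3 ⇒ step 4: BDCACCBDCBDBDBDCACCBDCACCBDCACCBDCBDBD ⇒ BDC·ACC·BD·C·BD·BD·BDC·ACC·BD·BDC·ACC·BDC·ACC·BDC·ACC·BD·C·BD·BD·BDC·ACC·BD·C·BD·BD·BDC·ACC·BD·C·BD·BD·BDC·ACC·BD·BDC·ACC·BDC·ACC
    A ↦ C
    B ↦ BDC
    C ↦ BD
    D ↦ ACC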